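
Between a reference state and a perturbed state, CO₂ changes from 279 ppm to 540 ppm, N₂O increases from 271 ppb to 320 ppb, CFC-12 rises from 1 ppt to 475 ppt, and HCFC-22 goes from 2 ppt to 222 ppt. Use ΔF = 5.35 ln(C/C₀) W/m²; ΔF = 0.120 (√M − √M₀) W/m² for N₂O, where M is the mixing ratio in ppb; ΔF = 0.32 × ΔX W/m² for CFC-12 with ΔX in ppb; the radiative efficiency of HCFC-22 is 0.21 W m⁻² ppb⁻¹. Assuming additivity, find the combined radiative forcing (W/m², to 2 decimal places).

CO₂: 5.35 × ln(540/279) = 5.35 × ln(1.93548) = 5.35 × 0.66036 = 3.5329 W/m².
N₂O: 0.120 × (√320 − √271) = 0.120 × (17.8885 − 16.4621) = 0.120 × 1.4264 = 0.1712 W/m².
CFC-12: Δ = 475 − 1 = 474 ppt = 0.474 ppb; ΔF = 0.32 × 0.474 = 0.1517 W/m².
HCFC-22: Δ = 222 − 2 = 220 ppt = 0.220 ppb; ΔF = 0.21 × 0.220 = 0.0462 W/m².
Total ΔF = 3.5329 + 0.1712 + 0.1517 + 0.0462 = 3.9020 W/m².

ΔF = 3.90 W/m²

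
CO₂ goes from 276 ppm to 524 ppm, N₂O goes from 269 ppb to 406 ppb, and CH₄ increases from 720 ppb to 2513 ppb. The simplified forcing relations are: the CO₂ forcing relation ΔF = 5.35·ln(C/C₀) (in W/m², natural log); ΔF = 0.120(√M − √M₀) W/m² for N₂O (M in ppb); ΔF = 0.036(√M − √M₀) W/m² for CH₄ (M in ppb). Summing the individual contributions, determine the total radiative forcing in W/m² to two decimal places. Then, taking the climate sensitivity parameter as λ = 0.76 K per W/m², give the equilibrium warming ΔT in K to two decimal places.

CO₂: 5.35 × ln(524/276) = 5.35 × ln(1.89855) = 5.35 × 0.64109 = 3.4298 W/m².
N₂O: 0.120 × (√406 − √269) = 0.120 × (20.1494 − 16.4012) = 0.120 × 3.7482 = 0.4498 W/m².
CH₄: 0.036 × (√2513 − √720) = 0.036 × (50.1298 − 26.8328) = 0.036 × 23.2970 = 0.8387 W/m².
Total ΔF = 3.4298 + 0.4498 + 0.8387 = 4.7183 W/m².
ΔT = λ ΔF = 0.76 × 4.72 = 3.5872 K.

ΔF = 4.72 W/m²; ΔT = 3.59 K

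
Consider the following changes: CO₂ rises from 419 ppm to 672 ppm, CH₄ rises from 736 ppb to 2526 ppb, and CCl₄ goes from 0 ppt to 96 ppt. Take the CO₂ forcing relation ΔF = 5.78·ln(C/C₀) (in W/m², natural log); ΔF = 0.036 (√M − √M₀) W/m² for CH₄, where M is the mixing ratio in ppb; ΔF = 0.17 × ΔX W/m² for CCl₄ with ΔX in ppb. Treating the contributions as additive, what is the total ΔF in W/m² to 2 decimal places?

CO₂: 5.78 × ln(672/419) = 5.78 × ln(1.60382) = 5.78 × 0.47239 = 2.7304 W/m².
CH₄: 0.036 × (√2526 − √736) = 0.036 × (50.2593 − 27.1293) = 0.036 × 23.1300 = 0.8327 W/m².
CCl₄: Δ = 96 − 0 = 96 ppt = 0.096 ppb; ΔF = 0.17 × 0.096 = 0.0163 W/m².
Total ΔF = 2.7304 + 0.8327 + 0.0163 = 3.5794 W/m².

ΔF = 3.58 W/m²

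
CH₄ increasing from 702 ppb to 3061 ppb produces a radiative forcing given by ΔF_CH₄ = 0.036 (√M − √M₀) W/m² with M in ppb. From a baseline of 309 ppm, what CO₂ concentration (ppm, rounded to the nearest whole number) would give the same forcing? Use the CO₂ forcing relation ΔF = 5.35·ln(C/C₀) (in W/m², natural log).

CH₄ forcing: 0.036 × (√3061 − √702) = 0.036 × (55.3263 − 26.4953) = 0.036 × 28.8310 = 1.03792 W/m².
Set 5.35 ln(C/309) = 1.03792: ln(C/309) = 1.03792/5.35 = 0.19400, so C = 309 × e^0.19400 = 309 × 1.21410 = 375.16 ppm.

C ≈ 375 ppm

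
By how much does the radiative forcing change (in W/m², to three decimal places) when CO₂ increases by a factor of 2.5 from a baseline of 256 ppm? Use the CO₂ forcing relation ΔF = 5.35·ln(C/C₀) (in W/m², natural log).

Because the forcing depends only on the ratio C/C₀, the initial concentration does not enter.
ΔF = 5.35 × ln(2.5) = 5.35 × 0.91629 = 4.9022 W/m².

ΔF = 4.902 W/m²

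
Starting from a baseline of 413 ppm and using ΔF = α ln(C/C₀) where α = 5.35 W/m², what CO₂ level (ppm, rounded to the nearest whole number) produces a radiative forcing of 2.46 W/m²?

Set 5.35 ln(C/413) = 2.46, so ln(C/413) = 2.46/5.35 = 0.45981.
Then C/413 = e^0.45981 = 1.58377, giving C = 413 × 1.58377 = 654.10 ppm.

C ≈ 654 ppm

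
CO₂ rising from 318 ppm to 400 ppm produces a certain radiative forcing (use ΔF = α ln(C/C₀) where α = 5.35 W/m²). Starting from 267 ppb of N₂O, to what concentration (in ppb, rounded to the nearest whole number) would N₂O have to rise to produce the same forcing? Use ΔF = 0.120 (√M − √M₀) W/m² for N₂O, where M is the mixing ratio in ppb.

M ≈ 706 ppb

CO₂ forcing: 5.35 × ln(400/318) = 5.35 × 0.229413 = 1.22736 W/m².
Set 0.120(√M − √267) = 1.22736: √M = 1.22736/0.120 + √267 = 10.2280 + 16.3401 = 26.5681.
M = (26.5681)² = 705.86 ppb.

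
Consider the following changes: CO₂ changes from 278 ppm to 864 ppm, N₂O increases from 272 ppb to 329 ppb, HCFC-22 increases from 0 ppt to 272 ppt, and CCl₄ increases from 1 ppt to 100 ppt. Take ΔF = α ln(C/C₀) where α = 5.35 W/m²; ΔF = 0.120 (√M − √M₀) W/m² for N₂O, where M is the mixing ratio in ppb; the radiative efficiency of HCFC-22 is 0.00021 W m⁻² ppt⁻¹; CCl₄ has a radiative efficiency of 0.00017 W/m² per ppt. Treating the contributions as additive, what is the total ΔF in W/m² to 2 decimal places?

ΔF = 6.34 W/m²

CO₂: 5.35 × ln(864/278) = 5.35 × ln(3.10791) = 5.35 × 1.13395 = 6.0666 W/m².
N₂O: 0.120 × (√329 − √272) = 0.120 × (18.1384 − 16.4924) = 0.120 × 1.6460 = 0.1975 W/m².
HCFC-22: ΔF = 0.00021 × (272 − 0) = 0.00021 × 272 = 0.0571 W/m².
CCl₄: ΔF = 0.00017 × (100 − 1) = 0.00017 × 99 = 0.0168 W/m².
Total ΔF = 6.0666 + 0.1975 + 0.0571 + 0.0168 = 6.3380 W/m².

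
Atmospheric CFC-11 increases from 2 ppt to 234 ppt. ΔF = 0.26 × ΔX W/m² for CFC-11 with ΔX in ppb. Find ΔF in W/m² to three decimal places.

CFC-11: Δ = 234 − 2 = 232 ppt = 0.232 ppb; ΔF = 0.26 × 0.232 = 0.0603 W/m².

ΔF = 0.060 W/m²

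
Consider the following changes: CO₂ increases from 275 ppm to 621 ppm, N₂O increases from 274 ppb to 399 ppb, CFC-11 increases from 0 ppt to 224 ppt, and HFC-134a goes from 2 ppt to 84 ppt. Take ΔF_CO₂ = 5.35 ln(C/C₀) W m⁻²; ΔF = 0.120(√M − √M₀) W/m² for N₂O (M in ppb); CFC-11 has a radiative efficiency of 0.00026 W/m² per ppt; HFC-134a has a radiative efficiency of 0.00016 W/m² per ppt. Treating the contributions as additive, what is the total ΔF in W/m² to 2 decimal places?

ΔF = 4.84 W/m²

CO₂: 5.35 × ln(621/275) = 5.35 × ln(2.25818) = 5.35 × 0.81456 = 4.3579 W/m².
N₂O: 0.120 × (√399 − √274) = 0.120 × (19.9750 − 16.5529) = 0.120 × 3.4221 = 0.4107 W/m².
CFC-11: ΔF = 0.00026 × (224 − 0) = 0.00026 × 224 = 0.0582 W/m².
HFC-134a: ΔF = 0.00016 × (84 − 2) = 0.00016 × 82 = 0.0131 W/m².
Total ΔF = 4.3579 + 0.4107 + 0.0582 + 0.0131 = 4.8399 W/m².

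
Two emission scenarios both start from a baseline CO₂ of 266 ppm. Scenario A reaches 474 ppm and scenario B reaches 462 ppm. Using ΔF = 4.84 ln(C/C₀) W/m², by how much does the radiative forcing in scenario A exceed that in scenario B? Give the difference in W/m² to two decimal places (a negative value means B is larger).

ΔF_A = 4.84 ln(474/266) = 4.84 × 0.57771 = 2.7961 W/m².
ΔF_B = 4.84 ln(462/266) = 4.84 × 0.55207 = 2.6720 W/m².
Difference: 2.7961 − 2.6720 = 0.1241 W/m².
(Equivalently, ΔF_A − ΔF_B = 4.84 ln(474/462) = 4.84 × 0.02564 = 0.1241 W/m².)

ΔF_A − ΔF_B = 0.12 W/m²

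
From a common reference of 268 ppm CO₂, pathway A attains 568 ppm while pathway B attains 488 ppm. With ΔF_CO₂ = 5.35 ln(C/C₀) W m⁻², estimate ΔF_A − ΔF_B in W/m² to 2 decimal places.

ΔF_A − ΔF_B = 0.81 W/m²

ΔF_A = 5.35 ln(568/268) = 5.35 × 0.75113 = 4.0185 W/m².
ΔF_B = 5.35 ln(488/268) = 5.35 × 0.59933 = 3.2064 W/m².
Difference: 4.0185 − 3.2064 = 0.8121 W/m².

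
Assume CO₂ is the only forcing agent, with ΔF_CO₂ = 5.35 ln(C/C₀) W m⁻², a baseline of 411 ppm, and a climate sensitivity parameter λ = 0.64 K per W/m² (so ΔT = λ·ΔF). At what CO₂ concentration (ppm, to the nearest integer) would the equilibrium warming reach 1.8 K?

C ≈ 695 ppm

Required forcing: ΔF = ΔT/λ = 1.8/0.64 = 2.8125 W/m².
Then ln(C/411) = ΔF/5.35 = 2.8125/5.35 = 0.52570.
So C = 411 × e^0.52570 = 411 × 1.69164 = 695.26 ppm.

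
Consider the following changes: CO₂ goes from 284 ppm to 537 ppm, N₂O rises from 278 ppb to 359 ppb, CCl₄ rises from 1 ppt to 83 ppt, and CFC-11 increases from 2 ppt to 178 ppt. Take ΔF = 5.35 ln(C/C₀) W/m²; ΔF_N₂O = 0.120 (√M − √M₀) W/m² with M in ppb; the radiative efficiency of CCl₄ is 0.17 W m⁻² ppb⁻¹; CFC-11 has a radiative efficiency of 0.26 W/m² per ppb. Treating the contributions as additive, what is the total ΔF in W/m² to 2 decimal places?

CO₂: 5.35 × ln(537/284) = 5.35 × ln(1.89085) = 5.35 × 0.63703 = 3.4081 W/m².
N₂O: 0.120 × (√359 − √278) = 0.120 × (18.9473 − 16.6733) = 0.120 × 2.2740 = 0.2729 W/m².
CCl₄: Δ = 83 − 1 = 82 ppt = 0.082 ppb; ΔF = 0.17 × 0.082 = 0.0139 W/m².
CFC-11: Δ = 178 − 2 = 176 ppt = 0.176 ppb; ΔF = 0.26 × 0.176 = 0.0458 W/m².
Total ΔF = 3.4081 + 0.2729 + 0.0139 + 0.0458 = 3.7407 W/m².

ΔF = 3.74 W/m²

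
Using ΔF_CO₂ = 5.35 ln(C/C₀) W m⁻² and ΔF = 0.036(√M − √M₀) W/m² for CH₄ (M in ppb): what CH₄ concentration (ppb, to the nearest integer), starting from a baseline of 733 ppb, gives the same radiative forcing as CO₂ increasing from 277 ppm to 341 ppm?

M ≈ 3360 ppb

CO₂ forcing: 5.35 × ln(341/277) = 5.35 × 0.207865 = 1.11208 W/m².
Set 0.036(√M − √733) = 1.11208: √M = 1.11208/0.036 + √733 = 30.8911 + 27.0740 = 57.9651.
M = (57.9651)² = 3359.95 ppb.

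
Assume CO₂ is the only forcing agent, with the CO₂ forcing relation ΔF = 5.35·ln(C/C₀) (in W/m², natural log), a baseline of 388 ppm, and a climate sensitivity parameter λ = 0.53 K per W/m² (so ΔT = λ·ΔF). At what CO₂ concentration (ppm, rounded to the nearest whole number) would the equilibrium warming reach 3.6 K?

C ≈ 1381 ppm

Required forcing: ΔF = ΔT/λ = 3.6/0.53 = 6.7925 W/m².
Then ln(C/388) = ΔF/5.35 = 6.7925/5.35 = 1.26963.
So C = 388 × e^1.26963 = 388 × 3.55954 = 1381.10 ppm.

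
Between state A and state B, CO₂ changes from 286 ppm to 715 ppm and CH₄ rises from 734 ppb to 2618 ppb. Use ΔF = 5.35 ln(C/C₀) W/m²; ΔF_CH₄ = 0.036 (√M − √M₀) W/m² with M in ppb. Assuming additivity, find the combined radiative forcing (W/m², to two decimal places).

CO₂: 5.35 × ln(715/286) = 5.35 × ln(2.50000) = 5.35 × 0.91629 = 4.9022 W/m².
CH₄: 0.036 × (√2618 − √734) = 0.036 × (51.1664 − 27.0924) = 0.036 × 24.0740 = 0.8667 W/m².
Total ΔF = 4.9022 + 0.8667 = 5.7689 W/m².

ΔF = 5.77 W/m²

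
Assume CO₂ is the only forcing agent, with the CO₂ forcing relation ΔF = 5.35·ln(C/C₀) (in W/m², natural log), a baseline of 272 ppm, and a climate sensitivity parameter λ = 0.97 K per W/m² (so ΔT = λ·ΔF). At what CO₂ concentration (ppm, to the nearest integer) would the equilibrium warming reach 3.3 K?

Required forcing: ΔF = ΔT/λ = 3.3/0.97 = 3.4021 W/m².
Then ln(C/272) = ΔF/5.35 = 3.4021/5.35 = 0.63591.
So C = 272 × e^0.63591 = 272 × 1.88874 = 513.74 ppm.

C ≈ 514 ppm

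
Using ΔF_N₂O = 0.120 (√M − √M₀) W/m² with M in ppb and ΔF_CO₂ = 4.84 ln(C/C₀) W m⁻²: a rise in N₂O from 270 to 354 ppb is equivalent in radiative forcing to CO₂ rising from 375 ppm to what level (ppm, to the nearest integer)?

N₂O forcing: 0.120 × (√354 − √270) = 0.120 × (18.8149 − 16.4317) = 0.120 × 2.3832 = 0.28598 W/m².
Set 4.84 ln(C/375) = 0.28598: ln(C/375) = 0.28598/4.84 = 0.05909, so C = 375 × e^0.05909 = 375 × 1.06087 = 397.83 ppm.

C ≈ 398 ppm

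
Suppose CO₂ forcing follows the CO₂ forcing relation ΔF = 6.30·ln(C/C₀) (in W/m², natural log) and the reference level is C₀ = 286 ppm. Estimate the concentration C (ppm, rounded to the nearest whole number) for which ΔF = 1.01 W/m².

C ≈ 336 ppm

Set 6.30 ln(C/286) = 1.01, so ln(C/286) = 1.01/6.30 = 0.16032.
Then C/286 = e^0.16032 = 1.17389, giving C = 286 × 1.17389 = 335.73 ppm.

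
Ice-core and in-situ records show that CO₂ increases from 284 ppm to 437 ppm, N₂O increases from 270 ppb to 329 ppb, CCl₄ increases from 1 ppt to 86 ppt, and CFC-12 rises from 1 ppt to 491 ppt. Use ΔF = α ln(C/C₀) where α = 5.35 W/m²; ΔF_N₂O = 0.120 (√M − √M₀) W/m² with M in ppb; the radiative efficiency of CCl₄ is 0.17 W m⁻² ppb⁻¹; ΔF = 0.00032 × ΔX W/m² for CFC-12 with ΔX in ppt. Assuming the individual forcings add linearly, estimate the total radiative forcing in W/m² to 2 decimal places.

CO₂: 5.35 × ln(437/284) = 5.35 × ln(1.53873) = 5.35 × 0.43096 = 2.3056 W/m².
N₂O: 0.120 × (√329 − √270) = 0.120 × (18.1384 − 16.4317) = 0.120 × 1.7067 = 0.2048 W/m².
CCl₄: Δ = 86 − 1 = 85 ppt = 0.085 ppb; ΔF = 0.17 × 0.085 = 0.0145 W/m².
CFC-12: ΔF = 0.00032 × (491 − 1) = 0.00032 × 490 = 0.1568 W/m².
Total ΔF = 2.3056 + 0.2048 + 0.0145 + 0.1568 = 2.6817 W/m².

ΔF = 2.68 W/m²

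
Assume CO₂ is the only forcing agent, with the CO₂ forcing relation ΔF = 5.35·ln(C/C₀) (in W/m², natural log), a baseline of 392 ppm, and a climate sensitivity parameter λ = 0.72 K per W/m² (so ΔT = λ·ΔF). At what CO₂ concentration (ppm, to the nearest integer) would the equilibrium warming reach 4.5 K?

C ≈ 1261 ppm

Required forcing: ΔF = ΔT/λ = 4.5/0.72 = 6.2500 W/m².
Then ln(C/392) = ΔF/5.35 = 6.2500/5.35 = 1.16822.
So C = 392 × e^1.16822 = 392 × 3.21626 = 1260.77 ppm.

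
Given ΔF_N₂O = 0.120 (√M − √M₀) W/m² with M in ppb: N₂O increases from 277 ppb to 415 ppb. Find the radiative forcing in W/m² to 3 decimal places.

ΔF = 0.447 W/m²

N₂O: 0.120 × (√415 − √277) = 0.120 × (20.3715 − 16.6433) = 0.120 × 3.7282 = 0.4474 W/m².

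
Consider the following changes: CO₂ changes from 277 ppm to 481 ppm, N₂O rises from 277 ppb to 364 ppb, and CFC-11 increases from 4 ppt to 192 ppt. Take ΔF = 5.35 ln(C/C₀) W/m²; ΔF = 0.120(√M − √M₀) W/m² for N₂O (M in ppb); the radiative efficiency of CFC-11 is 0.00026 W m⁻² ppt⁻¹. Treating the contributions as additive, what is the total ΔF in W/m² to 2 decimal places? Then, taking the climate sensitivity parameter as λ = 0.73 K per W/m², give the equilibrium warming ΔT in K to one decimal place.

ΔF = 3.29 W/m²; ΔT = 2.4 K

CO₂: 5.35 × ln(481/277) = 5.35 × ln(1.73646) = 5.35 × 0.55185 = 2.9524 W/m².
N₂O: 0.120 × (√364 − √277) = 0.120 × (19.0788 − 16.6433) = 0.120 × 2.4355 = 0.2923 W/m².
CFC-11: ΔF = 0.00026 × (192 − 4) = 0.00026 × 188 = 0.0489 W/m².
Total ΔF = 2.9524 + 0.2923 + 0.0489 = 3.2936 W/m².
ΔT = λ ΔF = 0.73 × 3.29 = 2.4017 K.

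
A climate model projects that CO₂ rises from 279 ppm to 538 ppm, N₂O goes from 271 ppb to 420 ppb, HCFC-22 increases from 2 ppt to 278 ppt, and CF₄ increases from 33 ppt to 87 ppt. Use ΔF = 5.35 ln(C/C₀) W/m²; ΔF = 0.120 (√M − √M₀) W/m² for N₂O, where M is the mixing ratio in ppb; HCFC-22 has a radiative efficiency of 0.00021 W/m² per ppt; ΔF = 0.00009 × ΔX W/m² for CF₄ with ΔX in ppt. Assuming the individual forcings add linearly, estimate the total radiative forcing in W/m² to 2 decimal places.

CO₂: 5.35 × ln(538/279) = 5.35 × ln(1.92832) = 5.35 × 0.65665 = 3.5131 W/m².
N₂O: 0.120 × (√420 − √271) = 0.120 × (20.4939 − 16.4621) = 0.120 × 4.0318 = 0.4838 W/m².
HCFC-22: ΔF = 0.00021 × (278 − 2) = 0.00021 × 276 = 0.0580 W/m².
CF₄: ΔF = 0.00009 × (87 − 33) = 0.00009 × 54 = 0.0049 W/m².
Total ΔF = 3.5131 + 0.4838 + 0.0580 + 0.0049 = 4.0598 W/m².

ΔF = 4.06 W/m²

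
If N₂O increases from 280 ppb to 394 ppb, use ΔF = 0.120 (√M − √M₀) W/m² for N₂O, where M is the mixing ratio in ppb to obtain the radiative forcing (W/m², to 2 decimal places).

N₂O: 0.120 × (√394 − √280) = 0.120 × (19.8494 − 16.7332) = 0.120 × 3.1162 = 0.3739 W/m².

ΔF = 0.37 W/m²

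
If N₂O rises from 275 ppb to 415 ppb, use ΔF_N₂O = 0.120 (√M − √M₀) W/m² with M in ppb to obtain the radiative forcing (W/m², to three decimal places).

N₂O: 0.120 × (√415 − √275) = 0.120 × (20.3715 − 16.5831) = 0.120 × 3.7884 = 0.4546 W/m².

ΔF = 0.455 W/m²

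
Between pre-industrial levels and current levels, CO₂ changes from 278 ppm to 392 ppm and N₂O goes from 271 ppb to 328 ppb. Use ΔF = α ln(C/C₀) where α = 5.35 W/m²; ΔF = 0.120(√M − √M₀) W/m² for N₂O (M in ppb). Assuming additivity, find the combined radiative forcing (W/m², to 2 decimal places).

CO₂: 5.35 × ln(392/278) = 5.35 × ln(1.41007) = 5.35 × 0.34364 = 1.8385 W/m².
N₂O: 0.120 × (√328 − √271) = 0.120 × (18.1108 − 16.4621) = 0.120 × 1.6487 = 0.1978 W/m².
Total ΔF = 1.8385 + 0.1978 = 2.0363 W/m².

ΔF = 2.04 W/m²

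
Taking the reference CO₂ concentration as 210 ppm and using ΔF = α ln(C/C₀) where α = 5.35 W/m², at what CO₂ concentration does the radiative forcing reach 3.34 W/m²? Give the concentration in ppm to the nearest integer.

Set 5.35 ln(C/210) = 3.34, so ln(C/210) = 3.34/5.35 = 0.62430.
Then C/210 = e^0.62430 = 1.86694, giving C = 210 × 1.86694 = 392.06 ppm.

C ≈ 392 ppm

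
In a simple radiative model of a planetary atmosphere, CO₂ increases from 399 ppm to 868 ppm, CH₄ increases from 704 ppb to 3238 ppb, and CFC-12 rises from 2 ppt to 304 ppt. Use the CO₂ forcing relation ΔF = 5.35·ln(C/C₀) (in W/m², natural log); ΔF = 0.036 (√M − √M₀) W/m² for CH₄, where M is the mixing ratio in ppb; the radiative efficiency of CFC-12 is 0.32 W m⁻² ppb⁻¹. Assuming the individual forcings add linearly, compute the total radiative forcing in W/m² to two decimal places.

CO₂: 5.35 × ln(868/399) = 5.35 × ln(2.17544) = 5.35 × 0.77723 = 4.1582 W/m².
CH₄: 0.036 × (√3238 − √704) = 0.036 × (56.9034 − 26.5330) = 0.036 × 30.3704 = 1.0933 W/m².
CFC-12: Δ = 304 − 2 = 302 ppt = 0.302 ppb; ΔF = 0.32 × 0.302 = 0.0966 W/m².
Total ΔF = 4.1582 + 1.0933 + 0.0966 = 5.3481 W/m².

ΔF = 5.35 W/m²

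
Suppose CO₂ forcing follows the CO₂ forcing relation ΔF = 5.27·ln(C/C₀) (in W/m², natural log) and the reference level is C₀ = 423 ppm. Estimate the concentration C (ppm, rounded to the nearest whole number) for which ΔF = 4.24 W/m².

Set 5.27 ln(C/423) = 4.24, so ln(C/423) = 4.24/5.27 = 0.80455.
Then C/423 = e^0.80455 = 2.23569, giving C = 423 × 2.23569 = 945.70 ppm.

C ≈ 946 ppm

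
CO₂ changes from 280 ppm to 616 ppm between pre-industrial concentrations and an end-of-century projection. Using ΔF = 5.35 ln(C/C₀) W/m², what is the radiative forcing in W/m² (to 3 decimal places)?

CO₂: 5.35 × ln(616/280) = 5.35 × ln(2.20000) = 5.35 × 0.78846 = 4.2183 W/m².

ΔF = 4.218 W/m²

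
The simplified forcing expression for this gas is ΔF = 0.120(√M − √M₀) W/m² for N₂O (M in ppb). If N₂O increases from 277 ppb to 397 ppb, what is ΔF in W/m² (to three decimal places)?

ΔF = 0.394 W/m²

N₂O: 0.120 × (√397 − √277) = 0.120 × (19.9249 − 16.6433) = 0.120 × 3.2816 = 0.3938 W/m².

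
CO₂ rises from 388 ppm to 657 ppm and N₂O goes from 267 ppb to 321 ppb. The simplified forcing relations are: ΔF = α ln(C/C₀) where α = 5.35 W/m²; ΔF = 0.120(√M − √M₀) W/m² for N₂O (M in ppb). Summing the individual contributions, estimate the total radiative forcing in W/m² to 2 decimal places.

CO₂: 5.35 × ln(657/388) = 5.35 × ln(1.69330) = 5.35 × 0.52668 = 2.8177 W/m².
N₂O: 0.120 × (√321 − √267) = 0.120 × (17.9165 − 16.3401) = 0.120 × 1.5764 = 0.1892 W/m².
Total ΔF = 2.8177 + 0.1892 = 3.0069 W/m².

ΔF = 3.01 W/m²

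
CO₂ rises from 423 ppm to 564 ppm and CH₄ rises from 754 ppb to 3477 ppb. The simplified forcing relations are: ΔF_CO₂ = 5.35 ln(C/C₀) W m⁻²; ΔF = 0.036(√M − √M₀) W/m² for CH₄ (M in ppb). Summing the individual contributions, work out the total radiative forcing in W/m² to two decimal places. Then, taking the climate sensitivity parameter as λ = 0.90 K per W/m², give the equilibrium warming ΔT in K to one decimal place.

ΔF = 2.67 W/m²; ΔT = 2.4 K

CO₂: 5.35 × ln(564/423) = 5.35 × ln(1.33333) = 5.35 × 0.28768 = 1.5391 W/m².
CH₄: 0.036 × (√3477 − √754) = 0.036 × (58.9661 − 27.4591) = 0.036 × 31.5070 = 1.1343 W/m².
Total ΔF = 1.5391 + 1.1343 = 2.6734 W/m².
ΔT = λ ΔF = 0.90 × 2.67 = 2.4030 K.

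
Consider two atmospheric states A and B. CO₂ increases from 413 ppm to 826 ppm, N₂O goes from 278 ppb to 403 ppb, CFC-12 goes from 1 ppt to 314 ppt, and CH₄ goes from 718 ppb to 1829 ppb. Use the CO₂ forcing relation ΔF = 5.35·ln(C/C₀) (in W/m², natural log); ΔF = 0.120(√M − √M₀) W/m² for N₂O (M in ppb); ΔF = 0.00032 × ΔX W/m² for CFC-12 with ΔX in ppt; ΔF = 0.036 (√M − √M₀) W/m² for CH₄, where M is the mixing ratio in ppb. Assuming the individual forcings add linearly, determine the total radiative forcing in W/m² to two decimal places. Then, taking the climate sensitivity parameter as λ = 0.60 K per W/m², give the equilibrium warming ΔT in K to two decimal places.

CO₂: 5.35 × ln(826/413) = 5.35 × ln(2.00000) = 5.35 × 0.69315 = 3.7084 W/m².
N₂O: 0.120 × (√403 − √278) = 0.120 × (20.0749 − 16.6733) = 0.120 × 3.4016 = 0.4082 W/m².
CFC-12: ΔF = 0.00032 × (314 − 1) = 0.00032 × 313 = 0.1002 W/m².
CH₄: 0.036 × (√1829 − √718) = 0.036 × (42.7668 − 26.7955) = 0.036 × 15.9713 = 0.5750 W/m².
Total ΔF = 3.7084 + 0.4082 + 0.1002 + 0.5750 = 4.7918 W/m².
ΔT = λ ΔF = 0.60 × 4.79 = 2.8740 K.

ΔF = 4.79 W/m²; ΔT = 2.87 K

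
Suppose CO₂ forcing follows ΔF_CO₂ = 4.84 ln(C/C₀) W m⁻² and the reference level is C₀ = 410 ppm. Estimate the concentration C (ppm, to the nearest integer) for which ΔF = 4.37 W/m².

C ≈ 1011 ppm

Set 4.84 ln(C/410) = 4.37, so ln(C/410) = 4.37/4.84 = 0.90289.
Then C/410 = e^0.90289 = 2.46672, giving C = 410 × 2.46672 = 1011.36 ppm.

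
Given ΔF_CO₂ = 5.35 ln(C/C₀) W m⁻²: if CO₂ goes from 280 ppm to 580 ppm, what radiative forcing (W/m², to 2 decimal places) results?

CO₂: 5.35 × ln(580/280) = 5.35 × ln(2.07143) = 5.35 × 0.72824 = 3.8961 W/m².

ΔF = 3.90 W/m²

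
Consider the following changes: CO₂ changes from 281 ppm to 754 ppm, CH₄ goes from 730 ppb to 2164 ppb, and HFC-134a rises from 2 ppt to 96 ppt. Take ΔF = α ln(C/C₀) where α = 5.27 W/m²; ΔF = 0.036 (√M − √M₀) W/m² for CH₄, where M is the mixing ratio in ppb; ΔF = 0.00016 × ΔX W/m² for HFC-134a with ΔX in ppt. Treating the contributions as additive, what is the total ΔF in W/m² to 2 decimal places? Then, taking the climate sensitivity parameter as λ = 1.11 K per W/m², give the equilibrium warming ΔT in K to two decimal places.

ΔF = 5.92 W/m²; ΔT = 6.57 K

CO₂: 5.27 × ln(754/281) = 5.27 × ln(2.68327) = 5.27 × 0.98704 = 5.2017 W/m².
CH₄: 0.036 × (√2164 − √730) = 0.036 × (46.5188 − 27.0185) = 0.036 × 19.5003 = 0.7020 W/m².
HFC-134a: ΔF = 0.00016 × (96 − 2) = 0.00016 × 94 = 0.0150 W/m².
Total ΔF = 5.2017 + 0.7020 + 0.0150 = 5.9187 W/m².
ΔT = λ ΔF = 1.11 × 5.92 = 6.5712 K.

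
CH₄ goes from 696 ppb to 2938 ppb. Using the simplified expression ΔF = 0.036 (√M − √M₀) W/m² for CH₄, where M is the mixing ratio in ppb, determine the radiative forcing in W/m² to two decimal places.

ΔF = 1.00 W/m²

CH₄: 0.036 × (√2938 − √696) = 0.036 × (54.2033 − 26.3818) = 0.036 × 27.8215 = 1.0016 W/m².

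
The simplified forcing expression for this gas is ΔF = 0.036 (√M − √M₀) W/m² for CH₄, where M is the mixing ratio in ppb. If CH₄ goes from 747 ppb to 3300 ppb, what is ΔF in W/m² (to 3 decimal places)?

CH₄: 0.036 × (√3300 − √747) = 0.036 × (57.4456 − 27.3313) = 0.036 × 30.1143 = 1.0841 W/m².

ΔF = 1.084 W/m²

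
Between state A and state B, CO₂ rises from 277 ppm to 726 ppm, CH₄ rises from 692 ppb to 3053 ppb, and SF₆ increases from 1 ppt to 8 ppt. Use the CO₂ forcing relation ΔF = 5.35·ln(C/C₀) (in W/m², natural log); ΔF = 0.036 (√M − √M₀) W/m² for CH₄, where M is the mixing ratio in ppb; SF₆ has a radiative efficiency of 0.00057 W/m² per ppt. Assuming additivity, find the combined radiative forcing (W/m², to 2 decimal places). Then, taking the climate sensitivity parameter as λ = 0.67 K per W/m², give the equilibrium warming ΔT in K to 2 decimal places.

ΔF = 6.20 W/m²; ΔT = 4.15 K

CO₂: 5.35 × ln(726/277) = 5.35 × ln(2.62094) = 5.35 × 0.96353 = 5.1549 W/m².
CH₄: 0.036 × (√3053 − √692) = 0.036 × (55.2540 − 26.3059) = 0.036 × 28.9481 = 1.0421 W/m².
SF₆: ΔF = 0.00057 × (8 − 1) = 0.00057 × 7 = 0.0040 W/m².
Total ΔF = 5.1549 + 1.0421 + 0.0040 = 6.2010 W/m².
ΔT = λ ΔF = 0.67 × 6.20 = 4.1540 K.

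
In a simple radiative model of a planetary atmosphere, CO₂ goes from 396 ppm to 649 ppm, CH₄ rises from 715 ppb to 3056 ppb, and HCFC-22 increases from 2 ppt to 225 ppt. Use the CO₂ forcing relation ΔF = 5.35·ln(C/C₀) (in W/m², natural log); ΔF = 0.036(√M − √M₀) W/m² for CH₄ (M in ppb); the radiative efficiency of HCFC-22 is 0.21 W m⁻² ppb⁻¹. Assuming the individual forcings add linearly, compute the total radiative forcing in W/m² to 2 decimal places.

CO₂: 5.35 × ln(649/396) = 5.35 × ln(1.63889) = 5.35 × 0.49402 = 2.6430 W/m².
CH₄: 0.036 × (√3056 − √715) = 0.036 × (55.2811 − 26.7395) = 0.036 × 28.5416 = 1.0275 W/m².
HCFC-22: Δ = 225 − 2 = 223 ppt = 0.223 ppb; ΔF = 0.21 × 0.223 = 0.0468 W/m².
Total ΔF = 2.6430 + 1.0275 + 0.0468 = 3.7173 W/m².

ΔF = 3.72 W/m²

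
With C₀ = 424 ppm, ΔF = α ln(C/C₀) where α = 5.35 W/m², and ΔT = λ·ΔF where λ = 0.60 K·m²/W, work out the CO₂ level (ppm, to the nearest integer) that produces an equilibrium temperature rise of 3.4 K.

Required forcing: ΔF = ΔT/λ = 3.4/0.60 = 5.6667 W/m².
Then ln(C/424) = ΔF/5.35 = 5.6667/5.35 = 1.05920.
So C = 424 × e^1.05920 = 424 × 2.88406 = 1222.84 ppm.

C ≈ 1223 ppm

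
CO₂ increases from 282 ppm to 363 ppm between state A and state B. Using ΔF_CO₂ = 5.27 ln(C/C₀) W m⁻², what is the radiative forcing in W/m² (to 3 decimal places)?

ΔF = 1.331 W/m²

CO₂ absorption bands are partially saturated, so forcing scales with the logarithm of the concentration ratio.
CO₂: 5.27 × ln(363/282) = 5.27 × ln(1.28723) = 5.27 × 0.25249 = 1.3306 W/m².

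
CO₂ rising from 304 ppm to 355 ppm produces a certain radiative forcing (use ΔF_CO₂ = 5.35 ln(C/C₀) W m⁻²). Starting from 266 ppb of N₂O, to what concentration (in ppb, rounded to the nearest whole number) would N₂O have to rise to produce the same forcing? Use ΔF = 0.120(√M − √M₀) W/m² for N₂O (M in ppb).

M ≈ 539 ppb

CO₂ forcing: 5.35 × ln(355/304) = 5.35 × 0.155090 = 0.82973 W/m².
Set 0.120(√M − √266) = 0.82973: √M = 0.82973/0.120 + √266 = 6.9144 + 16.3095 = 23.2239.
M = (23.2239)² = 539.35 ppb.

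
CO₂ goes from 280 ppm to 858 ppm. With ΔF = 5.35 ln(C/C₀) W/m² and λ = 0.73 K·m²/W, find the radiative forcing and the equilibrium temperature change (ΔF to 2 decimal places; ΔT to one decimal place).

CO₂: 5.35 × ln(858/280) = 5.35 × ln(3.06429) = 5.35 × 1.11982 = 5.9910 W/m².
ΔT = λ ΔF = 0.73 × 5.99 = 4.3727 K.

ΔF = 5.99 W/m²; ΔT = 4.4 K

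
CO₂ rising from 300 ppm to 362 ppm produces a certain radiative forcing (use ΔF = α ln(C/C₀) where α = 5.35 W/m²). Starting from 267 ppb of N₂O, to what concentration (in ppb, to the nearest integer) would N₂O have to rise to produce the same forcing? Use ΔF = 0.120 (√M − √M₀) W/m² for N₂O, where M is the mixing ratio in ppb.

CO₂ forcing: 5.35 × ln(362/300) = 5.35 × 0.187862 = 1.00506 W/m².
Set 0.120(√M − √267) = 1.00506: √M = 1.00506/0.120 + √267 = 8.3755 + 16.3401 = 24.7156.
M = (24.7156)² = 610.86 ppb.

M ≈ 611 ppb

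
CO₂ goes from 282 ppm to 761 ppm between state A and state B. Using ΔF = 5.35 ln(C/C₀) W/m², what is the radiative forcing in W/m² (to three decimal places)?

CO₂: 5.35 × ln(761/282) = 5.35 × ln(2.69858) = 5.35 × 0.99273 = 5.3111 W/m².

ΔF = 5.311 W/m²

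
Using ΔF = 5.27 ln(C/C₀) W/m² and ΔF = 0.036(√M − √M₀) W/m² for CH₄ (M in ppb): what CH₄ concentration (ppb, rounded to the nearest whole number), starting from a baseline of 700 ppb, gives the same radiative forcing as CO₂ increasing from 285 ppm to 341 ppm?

CO₂ forcing: 5.27 × ln(341/285) = 5.27 × 0.179393 = 0.94540 W/m².
Set 0.036(√M − √700) = 0.94540: √M = 0.94540/0.036 + √700 = 26.2611 + 26.4575 = 52.7186.
M = (52.7186)² = 2779.25 ppb.

M ≈ 2779 ppb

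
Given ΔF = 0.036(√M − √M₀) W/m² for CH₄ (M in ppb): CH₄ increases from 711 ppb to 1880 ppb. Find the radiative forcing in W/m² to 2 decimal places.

ΔF = 0.60 W/m²

CH₄: 0.036 × (√1880 − √711) = 0.036 × (43.3590 − 26.6646) = 0.036 × 16.6944 = 0.6010 W/m².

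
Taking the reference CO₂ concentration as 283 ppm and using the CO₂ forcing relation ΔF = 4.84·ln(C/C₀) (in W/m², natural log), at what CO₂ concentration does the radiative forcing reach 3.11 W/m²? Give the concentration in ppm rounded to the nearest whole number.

C ≈ 538 ppm

Set 4.84 ln(C/283) = 3.11, so ln(C/283) = 3.11/4.84 = 0.64256.
Then C/283 = e^0.64256 = 1.90134, giving C = 283 × 1.90134 = 538.08 ppm.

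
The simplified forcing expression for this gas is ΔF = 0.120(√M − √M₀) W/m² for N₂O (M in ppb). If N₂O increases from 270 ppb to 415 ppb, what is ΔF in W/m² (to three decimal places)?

ΔF = 0.473 W/m²

N₂O: 0.120 × (√415 − √270) = 0.120 × (20.3715 − 16.4317) = 0.120 × 3.9398 = 0.4728 W/m².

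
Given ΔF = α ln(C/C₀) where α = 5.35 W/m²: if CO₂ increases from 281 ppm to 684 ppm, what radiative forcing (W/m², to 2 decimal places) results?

ΔF = 4.76 W/m²

CO₂ absorption bands are partially saturated, so forcing scales with the logarithm of the concentration ratio.
CO₂: 5.35 × ln(684/281) = 5.35 × ln(2.43416) = 5.35 × 0.88960 = 4.7594 W/m².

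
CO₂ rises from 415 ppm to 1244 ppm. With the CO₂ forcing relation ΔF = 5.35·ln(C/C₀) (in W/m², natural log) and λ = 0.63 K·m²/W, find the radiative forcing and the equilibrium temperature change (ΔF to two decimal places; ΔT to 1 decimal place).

CO₂: 5.35 × ln(1244/415) = 5.35 × ln(2.99759) = 5.35 × 1.09781 = 5.8733 W/m².
ΔT = λ ΔF = 0.63 × 5.87 = 3.6981 K.

ΔF = 5.87 W/m²; ΔT = 3.7 K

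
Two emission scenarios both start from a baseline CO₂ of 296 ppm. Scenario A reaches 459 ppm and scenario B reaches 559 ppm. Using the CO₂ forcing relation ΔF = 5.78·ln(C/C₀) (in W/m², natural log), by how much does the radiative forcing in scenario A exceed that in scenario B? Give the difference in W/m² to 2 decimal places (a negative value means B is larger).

ΔF_A − ΔF_B = -1.14 W/m²

ΔF_A = 5.78 ln(459/296) = 5.78 × 0.43869 = 2.5356 W/m².
ΔF_B = 5.78 ln(559/296) = 5.78 × 0.63579 = 3.6749 W/m².
Difference: 2.5356 − 3.6749 = -1.1393 W/m².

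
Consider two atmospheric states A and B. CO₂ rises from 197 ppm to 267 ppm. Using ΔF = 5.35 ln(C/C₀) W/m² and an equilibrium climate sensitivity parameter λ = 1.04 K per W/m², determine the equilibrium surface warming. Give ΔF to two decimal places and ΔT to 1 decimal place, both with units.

CO₂: 5.35 × ln(267/197) = 5.35 × ln(1.35533) = 5.35 × 0.30404 = 1.6266 W/m².
ΔT = λ ΔF = 1.04 × 1.63 = 1.6952 K.

ΔF = 1.63 W/m²; ΔT = 1.7 K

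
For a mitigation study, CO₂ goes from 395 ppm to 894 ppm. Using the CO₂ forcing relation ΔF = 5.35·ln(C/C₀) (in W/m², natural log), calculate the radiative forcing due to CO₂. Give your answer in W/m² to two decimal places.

ΔF = 4.37 W/m²

CO₂: 5.35 × ln(894/395) = 5.35 × ln(2.26329) = 5.35 × 0.81682 = 4.3700 W/m².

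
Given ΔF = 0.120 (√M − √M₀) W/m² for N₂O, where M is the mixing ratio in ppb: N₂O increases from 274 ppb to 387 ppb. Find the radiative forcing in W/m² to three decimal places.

ΔF = 0.374 W/m²

N₂O: 0.120 × (√387 − √274) = 0.120 × (19.6723 − 16.5529) = 0.120 × 3.1194 = 0.3743 W/m².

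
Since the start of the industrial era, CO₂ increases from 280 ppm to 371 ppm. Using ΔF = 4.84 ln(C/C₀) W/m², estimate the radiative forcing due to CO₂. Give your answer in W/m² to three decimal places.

ΔF = 1.362 W/m²

CO₂: 4.84 × ln(371/280) = 4.84 × ln(1.32500) = 4.84 × 0.28141 = 1.3620 W/m².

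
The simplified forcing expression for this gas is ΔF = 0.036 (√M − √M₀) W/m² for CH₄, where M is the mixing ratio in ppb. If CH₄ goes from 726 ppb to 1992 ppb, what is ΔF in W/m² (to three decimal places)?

CH₄: 0.036 × (√1992 − √726) = 0.036 × (44.6318 − 26.9444) = 0.036 × 17.6874 = 0.6367 W/m².

ΔF = 0.637 W/m²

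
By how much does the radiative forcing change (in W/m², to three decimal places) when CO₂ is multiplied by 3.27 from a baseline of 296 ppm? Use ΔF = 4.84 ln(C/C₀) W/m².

ΔF = 4.84 × ln(3.27) = 4.84 × 1.18479 = 5.7344 W/m².

ΔF = 5.734 W/m²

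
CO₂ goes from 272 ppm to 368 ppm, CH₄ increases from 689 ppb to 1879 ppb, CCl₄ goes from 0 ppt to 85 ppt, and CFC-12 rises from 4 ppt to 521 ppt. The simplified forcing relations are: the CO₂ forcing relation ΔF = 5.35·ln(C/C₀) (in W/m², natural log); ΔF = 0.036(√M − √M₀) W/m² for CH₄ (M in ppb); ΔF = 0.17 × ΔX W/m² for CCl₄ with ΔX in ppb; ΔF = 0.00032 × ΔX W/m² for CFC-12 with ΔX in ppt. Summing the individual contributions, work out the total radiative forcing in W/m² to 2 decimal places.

CO₂: 5.35 × ln(368/272) = 5.35 × ln(1.35294) = 5.35 × 0.30228 = 1.6172 W/m².
CH₄: 0.036 × (√1879 − √689) = 0.036 × (43.3474 − 26.2488) = 0.036 × 17.0986 = 0.6155 W/m².
CCl₄: Δ = 85 − 0 = 85 ppt = 0.085 ppb; ΔF = 0.17 × 0.085 = 0.0145 W/m².
CFC-12: ΔF = 0.00032 × (521 − 4) = 0.00032 × 517 = 0.1654 W/m².
Total ΔF = 1.6172 + 0.6155 + 0.0145 + 0.1654 = 2.4126 W/m².

ΔF = 2.41 W/m²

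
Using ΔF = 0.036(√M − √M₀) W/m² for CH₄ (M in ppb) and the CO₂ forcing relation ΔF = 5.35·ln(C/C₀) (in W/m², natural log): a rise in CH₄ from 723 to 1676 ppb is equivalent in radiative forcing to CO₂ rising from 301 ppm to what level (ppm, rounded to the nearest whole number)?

C ≈ 331 ppm

CH₄ forcing: 0.036 × (√1676 − √723) = 0.036 × (40.9390 − 26.8887) = 0.036 × 14.0503 = 0.50581 W/m².
Set 5.35 ln(C/301) = 0.50581: ln(C/301) = 0.50581/5.35 = 0.09454, so C = 301 × e^0.09454 = 301 × 1.09915 = 330.84 ppm.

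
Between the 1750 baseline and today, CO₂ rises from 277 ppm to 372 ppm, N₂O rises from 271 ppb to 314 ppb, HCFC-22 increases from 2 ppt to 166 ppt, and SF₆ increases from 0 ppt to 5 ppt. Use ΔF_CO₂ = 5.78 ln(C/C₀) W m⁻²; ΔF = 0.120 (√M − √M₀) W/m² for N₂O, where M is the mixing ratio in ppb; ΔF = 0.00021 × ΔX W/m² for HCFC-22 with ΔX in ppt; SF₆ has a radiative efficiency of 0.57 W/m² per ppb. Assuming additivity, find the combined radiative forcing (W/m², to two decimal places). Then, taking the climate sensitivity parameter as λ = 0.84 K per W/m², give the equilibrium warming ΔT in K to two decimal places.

CO₂: 5.78 × ln(372/277) = 5.78 × ln(1.34296) = 5.78 × 0.29488 = 1.7044 W/m².
N₂O: 0.120 × (√314 − √271) = 0.120 × (17.7200 − 16.4621) = 0.120 × 1.2579 = 0.1509 W/m².
HCFC-22: ΔF = 0.00021 × (166 − 2) = 0.00021 × 164 = 0.0344 W/m².
SF₆: Δ = 5 − 0 = 5 ppt = 0.005 ppb; ΔF = 0.57 × 0.005 = 0.0029 W/m².
Total ΔF = 1.7044 + 0.1509 + 0.0344 + 0.0029 = 1.8926 W/m².
ΔT = λ ΔF = 0.84 × 1.89 = 1.5876 K.

ΔF = 1.89 W/m²; ΔT = 1.59 K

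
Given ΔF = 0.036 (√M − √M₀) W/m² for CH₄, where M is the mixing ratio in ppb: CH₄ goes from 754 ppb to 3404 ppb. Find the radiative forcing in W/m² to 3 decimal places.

CH₄: 0.036 × (√3404 − √754) = 0.036 × (58.3438 − 27.4591) = 0.036 × 30.8847 = 1.1118 W/m².

ΔF = 1.112 W/m²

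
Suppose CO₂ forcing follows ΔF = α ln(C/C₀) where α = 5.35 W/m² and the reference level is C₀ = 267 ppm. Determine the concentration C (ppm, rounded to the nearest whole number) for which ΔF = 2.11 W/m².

C ≈ 396 ppm

Set 5.35 ln(C/267) = 2.11, so ln(C/267) = 2.11/5.35 = 0.39439.
Then C/267 = e^0.39439 = 1.48348, giving C = 267 × 1.48348 = 396.09 ppm.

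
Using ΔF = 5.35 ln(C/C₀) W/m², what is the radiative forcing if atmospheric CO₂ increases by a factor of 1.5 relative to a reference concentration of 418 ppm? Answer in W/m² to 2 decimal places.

ΔF = 2.17 W/m²

ΔF = 5.35 × ln(1.5) = 5.35 × 0.40547 = 2.1693 W/m².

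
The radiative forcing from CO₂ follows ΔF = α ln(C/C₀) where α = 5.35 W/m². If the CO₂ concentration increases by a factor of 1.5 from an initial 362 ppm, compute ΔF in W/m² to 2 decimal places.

ΔF = 2.17 W/m²

ΔF = 5.35 × ln(1.5) = 5.35 × 0.40547 = 2.1693 W/m².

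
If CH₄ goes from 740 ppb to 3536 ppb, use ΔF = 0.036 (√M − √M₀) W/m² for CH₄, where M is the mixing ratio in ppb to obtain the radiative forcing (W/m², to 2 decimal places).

ΔF = 1.16 W/m²

CH₄: 0.036 × (√3536 − √740) = 0.036 × (59.4643 − 27.2029) = 0.036 × 32.2614 = 1.1614 W/m².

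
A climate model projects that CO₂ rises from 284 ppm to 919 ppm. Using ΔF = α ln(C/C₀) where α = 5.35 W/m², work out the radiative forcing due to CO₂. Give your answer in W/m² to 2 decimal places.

CO₂: 5.35 × ln(919/284) = 5.35 × ln(3.23592) = 5.35 × 1.17431 = 6.2826 W/m².

ΔF = 6.28 W/m²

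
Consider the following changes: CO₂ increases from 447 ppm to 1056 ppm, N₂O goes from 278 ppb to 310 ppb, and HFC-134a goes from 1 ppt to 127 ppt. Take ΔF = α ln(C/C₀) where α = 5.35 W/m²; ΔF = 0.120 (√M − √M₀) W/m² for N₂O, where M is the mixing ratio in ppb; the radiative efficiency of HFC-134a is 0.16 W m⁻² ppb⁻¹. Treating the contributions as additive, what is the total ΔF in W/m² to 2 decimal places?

ΔF = 4.73 W/m²

CO₂: 5.35 × ln(1056/447) = 5.35 × ln(2.36242) = 5.35 × 0.85969 = 4.5993 W/m².
N₂O: 0.120 × (√310 − √278) = 0.120 × (17.6068 − 16.6733) = 0.120 × 0.9335 = 0.1120 W/m².
HFC-134a: Δ = 127 − 1 = 126 ppt = 0.126 ppb; ΔF = 0.16 × 0.126 = 0.0202 W/m².
Total ΔF = 4.5993 + 0.1120 + 0.0202 = 4.7315 W/m².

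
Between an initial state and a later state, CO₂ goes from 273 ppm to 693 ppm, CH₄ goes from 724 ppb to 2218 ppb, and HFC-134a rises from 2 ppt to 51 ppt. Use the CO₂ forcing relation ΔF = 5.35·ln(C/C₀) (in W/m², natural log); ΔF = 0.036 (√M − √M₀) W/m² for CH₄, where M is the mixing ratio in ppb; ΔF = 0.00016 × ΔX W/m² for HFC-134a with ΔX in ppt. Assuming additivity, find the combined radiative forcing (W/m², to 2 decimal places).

ΔF = 5.72 W/m²

CO₂: 5.35 × ln(693/273) = 5.35 × ln(2.53846) = 5.35 × 0.93156 = 4.9838 W/m².
CH₄: 0.036 × (√2218 − √724) = 0.036 × (47.0956 − 26.9072) = 0.036 × 20.1884 = 0.7268 W/m².
HFC-134a: ΔF = 0.00016 × (51 − 2) = 0.00016 × 49 = 0.0078 W/m².
Total ΔF = 4.9838 + 0.7268 + 0.0078 = 5.7184 W/m².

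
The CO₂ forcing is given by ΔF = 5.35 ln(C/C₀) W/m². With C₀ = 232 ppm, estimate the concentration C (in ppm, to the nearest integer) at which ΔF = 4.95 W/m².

C ≈ 585 ppm

Set 5.35 ln(C/232) = 4.95, so ln(C/232) = 4.95/5.35 = 0.92523.
Then C/232 = e^0.92523 = 2.52245, giving C = 232 × 2.52245 = 585.21 ppm.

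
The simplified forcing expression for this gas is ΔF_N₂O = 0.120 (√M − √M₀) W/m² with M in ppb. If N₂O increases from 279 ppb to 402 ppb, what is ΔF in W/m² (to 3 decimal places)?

ΔF = 0.402 W/m²

N₂O: 0.120 × (√402 − √279) = 0.120 × (20.0499 − 16.7033) = 0.120 × 3.3466 = 0.4016 W/m².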